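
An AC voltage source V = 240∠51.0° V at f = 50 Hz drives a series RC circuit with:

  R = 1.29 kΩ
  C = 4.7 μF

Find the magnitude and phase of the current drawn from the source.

Step 1 — Angular frequency: ω = 2π·f = 2π·50 = 314.2 rad/s.
Step 2 — Component impedances:
  R: Z = R = 1290 Ω
  C: Z = 1/(jωC) = -j/(ω·C) = 0 - j677.3 Ω
Step 3 — Series combination: Z_total = R + C = 1290 - j677.3 Ω = 1457∠-27.7° Ω.
Step 4 — Source phasor: V = 240∠51.0° V = 151 + j186.5 V.
Step 5 — Ohm's law: I = V / Z_total = (151 + j186.5) / (1290 - j677.3) = 0.03228 + j0.1615 A.
Step 6 — Convert to polar: |I| = 0.1647 A, ∠I = 78.7°.

I = 0.1647∠78.7° A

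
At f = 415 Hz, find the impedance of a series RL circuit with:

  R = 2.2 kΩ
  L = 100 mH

Step 1 — Angular frequency: ω = 2π·f = 2π·415 = 2608 rad/s.
Step 2 — Component impedances:
  R: Z = R = 2200 Ω
  L: Z = jωL = j·2608·0.1 = 0 + j260.8 Ω
Step 3 — Series combination: Z_total = R + L = 2200 + j260.8 Ω = 2215∠6.8° Ω.

Z = 2200 + j260.8 Ω = 2215∠6.8° Ω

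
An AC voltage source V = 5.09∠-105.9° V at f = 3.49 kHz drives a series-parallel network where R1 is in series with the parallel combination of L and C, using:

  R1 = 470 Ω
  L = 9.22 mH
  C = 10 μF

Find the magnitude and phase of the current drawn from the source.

Step 1 — Angular frequency: ω = 2π·f = 2π·3490 = 2.193e+04 rad/s.
Step 2 — Component impedances:
  R1: Z = R = 470 Ω
  L: Z = jωL = j·2.193e+04·0.00922 = 0 + j202.2 Ω
  C: Z = 1/(jωC) = -j/(ω·C) = 0 - j4.56 Ω
Step 3 — Parallel branch: L || C = 1/(1/L + 1/C) = 0 - j4.666 Ω.
Step 4 — Series with R1: Z_total = R1 + (L || C) = 470 - j4.666 Ω = 470∠-0.6° Ω.
Step 5 — Source phasor: V = 5.09∠-105.9° V = -1.394 - j4.895 V.
Step 6 — Ohm's law: I = V / Z_total = (-1.394 - j4.895) / (470 - j4.666) = -0.002863 - j0.01044 A.
Step 7 — Convert to polar: |I| = 0.01083 A, ∠I = -105.3°.

I = 0.01083∠-105.3° A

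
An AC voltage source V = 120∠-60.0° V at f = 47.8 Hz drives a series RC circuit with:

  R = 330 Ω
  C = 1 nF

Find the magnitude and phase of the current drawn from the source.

Step 1 — Angular frequency: ω = 2π·f = 2π·47.8 = 300.3 rad/s.
Step 2 — Component impedances:
  R: Z = R = 330 Ω
  C: Z = 1/(jωC) = -j/(ω·C) = 0 - j3.33e+06 Ω
Step 3 — Series combination: Z_total = R + C = 330 - j3.33e+06 Ω = 3.33e+06∠-90.0° Ω.
Step 4 — Source phasor: V = 120∠-60.0° V = 60 - j103.9 V.
Step 5 — Ohm's law: I = V / Z_total = (60 - j103.9) / (330 - j3.33e+06) = 3.121e-05 + j1.802e-05 A.
Step 6 — Convert to polar: |I| = 3.604e-05 A, ∠I = 30.0°.

I = 3.604e-05∠30.0° A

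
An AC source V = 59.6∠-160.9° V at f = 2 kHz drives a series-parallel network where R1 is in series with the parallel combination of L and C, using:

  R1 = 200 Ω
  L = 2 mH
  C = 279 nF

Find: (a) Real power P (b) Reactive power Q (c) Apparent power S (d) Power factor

Step 1 — Angular frequency: ω = 2π·f = 2π·2000 = 1.257e+04 rad/s.
Step 2 — Component impedances:
  R1: Z = R = 200 Ω
  L: Z = jωL = j·1.257e+04·0.002 = 0 + j25.13 Ω
  C: Z = 1/(jωC) = -j/(ω·C) = 0 - j285.2 Ω
Step 3 — Parallel branch: L || C = 1/(1/L + 1/C) = 0 + j27.56 Ω.
Step 4 — Series with R1: Z_total = R1 + (L || C) = 200 + j27.56 Ω = 201.9∠7.8° Ω.
Step 5 — Source phasor: V = 59.6∠-160.9° V = -56.32 - j19.5 V.
Step 6 — Current: I = V / Z = -0.2895 - j0.05761 A = 0.2952∠-168.7° A.
Step 7 — Complex power: S = V·I* = 17.43 + j2.402 VA.
Step 8 — Real power: P = Re(S) = 17.43 W.
Step 9 — Reactive power: Q = Im(S) = 2.402 VAR.
Step 10 — Apparent power: |S| = 17.59 VA.
Step 11 — Power factor: PF = P/|S| = 0.9906 (lagging).

(a) P = 17.43 W  (b) Q = 2.402 VAR  (c) S = 17.59 VA  (d) PF = 0.9906 (lagging)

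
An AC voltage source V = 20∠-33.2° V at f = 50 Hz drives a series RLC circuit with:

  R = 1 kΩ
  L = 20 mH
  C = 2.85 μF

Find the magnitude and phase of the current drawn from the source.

Step 1 — Angular frequency: ω = 2π·f = 2π·50 = 314.2 rad/s.
Step 2 — Component impedances:
  R: Z = R = 1000 Ω
  L: Z = jωL = j·314.2·0.02 = 0 + j6.283 Ω
  C: Z = 1/(jωC) = -j/(ω·C) = 0 - j1117 Ω
Step 3 — Series combination: Z_total = R + L + C = 1000 - j1111 Ω = 1494∠-48.0° Ω.
Step 4 — Source phasor: V = 20∠-33.2° V = 16.74 - j10.95 V.
Step 5 — Ohm's law: I = V / Z_total = (16.74 - j10.95) / (1000 - j1111) = 0.01294 + j0.003418 A.
Step 6 — Convert to polar: |I| = 0.01338 A, ∠I = 14.8°.

I = 0.01338∠14.8° A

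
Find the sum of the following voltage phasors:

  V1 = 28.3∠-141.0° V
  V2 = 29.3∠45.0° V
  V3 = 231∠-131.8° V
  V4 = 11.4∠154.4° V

Step 1 — Convert each phasor to rectangular form:
  V1 = 28.3·(cos(-141.0°) + j·sin(-141.0°)) = -21.99 - j17.81 V
  V2 = 29.3·(cos(45.0°) + j·sin(45.0°)) = 20.72 + j20.72 V
  V3 = 231·(cos(-131.8°) + j·sin(-131.8°)) = -154 - j172.2 V
  V4 = 11.4·(cos(154.4°) + j·sin(154.4°)) = -10.28 + j4.926 V
Step 2 — Sum components: V_total = -165.5 - j164.4 V.
Step 3 — Convert to polar: |V_total| = 233.3 V, ∠V_total = -135.2°.

V_total = 233.3∠-135.2° V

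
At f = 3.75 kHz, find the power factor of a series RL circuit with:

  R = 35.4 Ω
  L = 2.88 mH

Step 1 — Angular frequency: ω = 2π·f = 2π·3750 = 2.356e+04 rad/s.
Step 2 — Component impedances:
  R: Z = R = 35.4 Ω
  L: Z = jωL = j·2.356e+04·0.00288 = 0 + j67.86 Ω
Step 3 — Series combination: Z_total = R + L = 35.4 + j67.86 Ω = 76.54∠62.5° Ω.
Step 4 — Power factor: PF = cos(φ) = Re(Z)/|Z| = 35.4/76.54 = 0.4625.
Step 5 — Type: Im(Z) = 67.86 ⇒ lagging (phase φ = 62.5°).

PF = 0.4625 (lagging, φ = 62.5°)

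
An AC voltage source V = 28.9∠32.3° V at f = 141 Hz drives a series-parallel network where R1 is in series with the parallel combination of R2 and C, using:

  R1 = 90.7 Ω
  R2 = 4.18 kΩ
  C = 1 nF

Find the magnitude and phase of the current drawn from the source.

Step 1 — Angular frequency: ω = 2π·f = 2π·141 = 885.9 rad/s.
Step 2 — Component impedances:
  R1: Z = R = 90.7 Ω
  R2: Z = R = 4180 Ω
  C: Z = 1/(jωC) = -j/(ω·C) = 0 - j1.129e+06 Ω
Step 3 — Parallel branch: R2 || C = 1/(1/R2 + 1/C) = 4180 - j15.48 Ω.
Step 4 — Series with R1: Z_total = R1 + (R2 || C) = 4271 - j15.48 Ω = 4271∠-0.2° Ω.
Step 5 — Source phasor: V = 28.9∠32.3° V = 24.43 + j15.44 V.
Step 6 — Ohm's law: I = V / Z_total = (24.43 + j15.44) / (4271 - j15.48) = 0.005707 + j0.003637 A.
Step 7 — Convert to polar: |I| = 0.006767 A, ∠I = 32.5°.

I = 0.006767∠32.5° A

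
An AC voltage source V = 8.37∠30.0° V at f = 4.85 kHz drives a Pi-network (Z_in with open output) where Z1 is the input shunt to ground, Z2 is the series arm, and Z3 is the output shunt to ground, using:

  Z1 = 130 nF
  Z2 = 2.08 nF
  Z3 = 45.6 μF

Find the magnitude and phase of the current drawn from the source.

Step 1 — Angular frequency: ω = 2π·f = 2π·4850 = 3.047e+04 rad/s.
Step 2 — Component impedances:
  Z1: Z = 1/(jωC) = -j/(ω·C) = 0 - j252.4 Ω
  Z2: Z = 1/(jωC) = -j/(ω·C) = 0 - j1.578e+04 Ω
  Z3: Z = 1/(jωC) = -j/(ω·C) = 0 - j0.7196 Ω
Step 3 — With open output, the series arm Z2 and the output shunt Z3 appear in series to ground: Z2 + Z3 = 0 - j1.578e+04 Ω.
Step 4 — Parallel with input shunt Z1: Z_in = Z1 || (Z2 + Z3) = 0 - j248.5 Ω = 248.5∠-90.0° Ω.
Step 5 — Source phasor: V = 8.37∠30.0° V = 7.249 + j4.185 V.
Step 6 — Ohm's law: I = V / Z_total = (7.249 + j4.185) / (0 - j248.5) = -0.01684 + j0.02918 A.
Step 7 — Convert to polar: |I| = 0.03369 A, ∠I = 120.0°.

I = 0.03369∠120.0° A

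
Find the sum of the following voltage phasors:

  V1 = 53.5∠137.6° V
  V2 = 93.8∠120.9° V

Step 1 — Convert each phasor to rectangular form:
  V1 = 53.5·(cos(137.6°) + j·sin(137.6°)) = -39.51 + j36.08 V
  V2 = 93.8·(cos(120.9°) + j·sin(120.9°)) = -48.17 + j80.49 V
Step 2 — Sum components: V_total = -87.68 + j116.6 V.
Step 3 — Convert to polar: |V_total| = 145.9 V, ∠V_total = 127.0°.

V_total = 145.9∠127.0° V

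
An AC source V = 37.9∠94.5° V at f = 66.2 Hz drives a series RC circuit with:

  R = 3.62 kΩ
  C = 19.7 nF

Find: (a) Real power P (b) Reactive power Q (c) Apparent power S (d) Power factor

Step 1 — Angular frequency: ω = 2π·f = 2π·66.2 = 415.9 rad/s.
Step 2 — Component impedances:
  R: Z = R = 3620 Ω
  C: Z = 1/(jωC) = -j/(ω·C) = 0 - j1.22e+05 Ω
Step 3 — Series combination: Z_total = R + C = 3620 - j1.22e+05 Ω = 1.221e+05∠-88.3° Ω.
Step 4 — Source phasor: V = 37.9∠94.5° V = -2.974 + j37.78 V.
Step 5 — Current: I = V / Z = -0.0003101 - j1.517e-05 A = 0.0003104∠-177.2° A.
Step 6 — Complex power: S = V·I* = 0.0003488 - j0.01176 VA.
Step 7 — Real power: P = Re(S) = 0.0003488 W.
Step 8 — Reactive power: Q = Im(S) = -0.01176 VAR.
Step 9 — Apparent power: |S| = 0.01176 VA.
Step 10 — Power factor: PF = P/|S| = 0.02965 (leading).

(a) P = 0.0003488 W  (b) Q = -0.01176 VAR  (c) S = 0.01176 VA  (d) PF = 0.02965 (leading)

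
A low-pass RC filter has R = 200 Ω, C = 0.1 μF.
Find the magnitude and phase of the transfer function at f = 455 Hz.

Step 1 — Angular frequency: ω = 2π·455 = 2859 rad/s.
Step 2 — Transfer function: H(jω) = 1/(1 + jωRC).
Step 3 — Denominator: 1 + jωRC = 1 + j·2859·200·1e-07 = 1 + j0.05718.
Step 4 — H = 0.9967 - j0.05699.
Step 5 — Magnitude: |H| = 0.9984 (-0.0 dB); phase: φ = -3.3°.

|H| = 0.9984 (-0.0 dB), φ = -3.3°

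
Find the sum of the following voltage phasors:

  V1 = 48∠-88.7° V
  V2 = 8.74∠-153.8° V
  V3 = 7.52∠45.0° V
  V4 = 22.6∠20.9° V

Step 1 — Convert each phasor to rectangular form:
  V1 = 48·(cos(-88.7°) + j·sin(-88.7°)) = 1.089 - j47.99 V
  V2 = 8.74·(cos(-153.8°) + j·sin(-153.8°)) = -7.842 - j3.859 V
  V3 = 7.52·(cos(45.0°) + j·sin(45.0°)) = 5.317 + j5.317 V
  V4 = 22.6·(cos(20.9°) + j·sin(20.9°)) = 21.11 + j8.062 V
Step 2 — Sum components: V_total = 19.68 - j38.47 V.
Step 3 — Convert to polar: |V_total| = 43.21 V, ∠V_total = -62.9°.

V_total = 43.21∠-62.9° V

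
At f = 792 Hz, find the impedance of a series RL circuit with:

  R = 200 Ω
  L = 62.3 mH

Step 1 — Angular frequency: ω = 2π·f = 2π·792 = 4976 rad/s.
Step 2 — Component impedances:
  R: Z = R = 200 Ω
  L: Z = jωL = j·4976·0.0623 = 0 + j310 Ω
Step 3 — Series combination: Z_total = R + L = 200 + j310 Ω = 368.9∠57.2° Ω.

Z = 200 + j310 Ω = 368.9∠57.2° Ω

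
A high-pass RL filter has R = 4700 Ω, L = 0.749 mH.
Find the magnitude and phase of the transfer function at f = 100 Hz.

Step 1 — Angular frequency: ω = 2π·100 = 628.3 rad/s.
Step 2 — Transfer function: H(jω) = jωL/(R + jωL).
Step 3 — Numerator jωL = j·0.4706; denominator R + jωL = 4700 + j0.4706.
Step 4 — H = 1.003e-08 + j0.0001001.
Step 5 — Magnitude: |H| = 0.0001001 (-80.0 dB); phase: φ = 90.0°.

|H| = 0.0001001 (-80.0 dB), φ = 90.0°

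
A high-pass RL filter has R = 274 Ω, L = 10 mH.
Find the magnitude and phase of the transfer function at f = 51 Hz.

Step 1 — Angular frequency: ω = 2π·51 = 320.4 rad/s.
Step 2 — Transfer function: H(jω) = jωL/(R + jωL).
Step 3 — Numerator jωL = j·3.204; denominator R + jωL = 274 + j3.204.
Step 4 — H = 0.0001368 + j0.01169.
Step 5 — Magnitude: |H| = 0.01169 (-38.6 dB); phase: φ = 89.3°.

|H| = 0.01169 (-38.6 dB), φ = 89.3°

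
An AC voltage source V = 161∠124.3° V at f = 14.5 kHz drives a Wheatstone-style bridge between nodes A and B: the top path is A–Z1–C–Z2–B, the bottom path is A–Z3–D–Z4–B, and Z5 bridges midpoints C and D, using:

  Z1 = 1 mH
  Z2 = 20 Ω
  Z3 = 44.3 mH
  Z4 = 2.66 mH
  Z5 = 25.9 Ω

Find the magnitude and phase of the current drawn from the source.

Step 1 — Angular frequency: ω = 2π·f = 2π·1.45e+04 = 9.111e+04 rad/s.
Step 2 — Component impedances:
  Z1: Z = jωL = j·9.111e+04·0.001 = 0 + j91.11 Ω
  Z2: Z = R = 20 Ω
  Z3: Z = jωL = j·9.111e+04·0.0443 = 0 + j4036 Ω
  Z4: Z = jωL = j·9.111e+04·0.00266 = 0 + j242.3 Ω
  Z5: Z = R = 25.9 Ω
Step 3 — Bridge requires nodal analysis (the Z5 bridge couples midpoints C and D, so the two paths cannot be reduced to a simple series/parallel combination). Setting node B to ground and injecting 1 A at node A, the 3-node admittance system at A, C, D solves to V_A = Z_AB = 19.69 + j90.78 Ω = 92.89∠77.8° Ω.
Step 4 — Source phasor: V = 161∠124.3° V = -90.73 + j133 V.
Step 5 — Ohm's law: I = V / Z_total = (-90.73 + j133) / (19.69 + j90.78) = 1.192 + j1.258 A.
Step 6 — Convert to polar: |I| = 1.733 A, ∠I = 46.5°.

I = 1.733∠46.5° A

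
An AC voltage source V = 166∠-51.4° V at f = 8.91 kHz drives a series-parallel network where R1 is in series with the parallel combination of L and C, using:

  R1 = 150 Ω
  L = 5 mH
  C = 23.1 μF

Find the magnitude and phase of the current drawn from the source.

Step 1 — Angular frequency: ω = 2π·f = 2π·8910 = 5.598e+04 rad/s.
Step 2 — Component impedances:
  R1: Z = R = 150 Ω
  L: Z = jωL = j·5.598e+04·0.005 = 0 + j279.9 Ω
  C: Z = 1/(jωC) = -j/(ω·C) = 0 - j0.7733 Ω
Step 3 — Parallel branch: L || C = 1/(1/L + 1/C) = 0 - j0.7754 Ω.
Step 4 — Series with R1: Z_total = R1 + (L || C) = 150 - j0.7754 Ω = 150∠-0.3° Ω.
Step 5 — Source phasor: V = 166∠-51.4° V = 103.6 - j129.7 V.
Step 6 — Ohm's law: I = V / Z_total = (103.6 - j129.7) / (150 - j0.7754) = 0.6949 - j0.8613 A.
Step 7 — Convert to polar: |I| = 1.107 A, ∠I = -51.1°.

I = 1.107∠-51.1° A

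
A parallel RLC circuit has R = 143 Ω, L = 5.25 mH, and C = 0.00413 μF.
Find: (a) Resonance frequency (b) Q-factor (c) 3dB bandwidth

Step 1 — Resonance: ω₀ = 1/√(LC) = 1/√(0.00525·4.13e-09) = 2.148e+05 rad/s.
Step 2 — f₀ = ω₀/(2π) = 3.418e+04 Hz.
Step 3 — Parallel Q: Q = R/(ω₀L) = 143/(2.148e+05·0.00525) = 0.1268.
Step 4 — Bandwidth: Δω = ω₀/Q = 1.693e+06 rad/s; BW = Δω/(2π) = 2.695e+05 Hz.

(a) f₀ = 3.418e+04 Hz  (b) Q = 0.1268  (c) BW = 2.695e+05 Hz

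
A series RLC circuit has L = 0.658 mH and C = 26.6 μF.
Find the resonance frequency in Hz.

Step 1 — Resonance condition Im(Z)=0 gives ω₀ = 1/√(LC).
Step 2 — ω₀ = 1/√(0.000658·2.66e-05) = 7559 rad/s.
Step 3 — f₀ = ω₀/(2π) = 1203 Hz.

f₀ = 1203 Hz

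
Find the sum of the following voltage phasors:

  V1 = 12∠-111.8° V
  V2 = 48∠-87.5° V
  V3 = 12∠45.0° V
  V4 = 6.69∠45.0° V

Step 1 — Convert each phasor to rectangular form:
  V1 = 12·(cos(-111.8°) + j·sin(-111.8°)) = -4.456 - j11.14 V
  V2 = 48·(cos(-87.5°) + j·sin(-87.5°)) = 2.094 - j47.95 V
  V3 = 12·(cos(45.0°) + j·sin(45.0°)) = 8.485 + j8.485 V
  V4 = 6.69·(cos(45.0°) + j·sin(45.0°)) = 4.731 + j4.731 V
Step 2 — Sum components: V_total = 10.85 - j45.88 V.
Step 3 — Convert to polar: |V_total| = 47.15 V, ∠V_total = -76.7°.

V_total = 47.15∠-76.7° V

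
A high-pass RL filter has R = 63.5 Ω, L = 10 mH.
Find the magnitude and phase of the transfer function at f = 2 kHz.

Step 1 — Angular frequency: ω = 2π·2000 = 1.257e+04 rad/s.
Step 2 — Transfer function: H(jω) = jωL/(R + jωL).
Step 3 — Numerator jωL = j·125.7; denominator R + jωL = 63.5 + j125.7.
Step 4 — H = 0.7966 + j0.4025.
Step 5 — Magnitude: |H| = 0.8925 (-1.0 dB); phase: φ = 26.8°.

|H| = 0.8925 (-1.0 dB), φ = 26.8°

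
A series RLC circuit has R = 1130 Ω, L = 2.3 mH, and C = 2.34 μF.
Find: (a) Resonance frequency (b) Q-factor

Step 1 — Resonance condition Im(Z)=0 gives ω₀ = 1/√(LC).
Step 2 — ω₀ = 1/√(0.0023·2.34e-06) = 1.363e+04 rad/s.
Step 3 — f₀ = ω₀/(2π) = 2169 Hz.
Step 4 — Series Q: Q = ω₀L/R = 1.363e+04·0.0023/1130 = 0.02774.

(a) f₀ = 2169 Hz  (b) Q = 0.02774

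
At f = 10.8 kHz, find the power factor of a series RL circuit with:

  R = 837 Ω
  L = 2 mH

Step 1 — Angular frequency: ω = 2π·f = 2π·1.08e+04 = 6.786e+04 rad/s.
Step 2 — Component impedances:
  R: Z = R = 837 Ω
  L: Z = jωL = j·6.786e+04·0.002 = 0 + j135.7 Ω
Step 3 — Series combination: Z_total = R + L = 837 + j135.7 Ω = 847.9∠9.2° Ω.
Step 4 — Power factor: PF = cos(φ) = Re(Z)/|Z| = 837/847.9 = 0.9871.
Step 5 — Type: Im(Z) = 135.7 ⇒ lagging (phase φ = 9.2°).

PF = 0.9871 (lagging, φ = 9.2°)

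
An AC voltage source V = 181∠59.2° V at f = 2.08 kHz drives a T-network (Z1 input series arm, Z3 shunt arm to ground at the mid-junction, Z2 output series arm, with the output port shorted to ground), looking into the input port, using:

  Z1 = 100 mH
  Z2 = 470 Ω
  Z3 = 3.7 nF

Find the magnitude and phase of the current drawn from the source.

Step 1 — Angular frequency: ω = 2π·f = 2π·2080 = 1.307e+04 rad/s.
Step 2 — Component impedances:
  Z1: Z = jωL = j·1.307e+04·0.1 = 0 + j1307 Ω
  Z2: Z = R = 470 Ω
  Z3: Z = 1/(jωC) = -j/(ω·C) = 0 - j2.068e+04 Ω
Step 3 — With the output port shorted to ground, the output series arm Z2 runs from the junction to ground; the shunt arm Z3 also runs from the junction to ground. They appear in parallel: Z3 || Z2 = 469.8 - j10.68 Ω.
Step 4 — Series with input arm Z1: Z_in = Z1 + (Z3 || Z2) = 469.8 + j1296 Ω = 1379∠70.1° Ω.
Step 5 — Source phasor: V = 181∠59.2° V = 92.68 + j155.5 V.
Step 6 — Ohm's law: I = V / Z_total = (92.68 + j155.5) / (469.8 + j1296) = 0.1289 - j0.02478 A.
Step 7 — Convert to polar: |I| = 0.1313 A, ∠I = -10.9°.

I = 0.1313∠-10.9° A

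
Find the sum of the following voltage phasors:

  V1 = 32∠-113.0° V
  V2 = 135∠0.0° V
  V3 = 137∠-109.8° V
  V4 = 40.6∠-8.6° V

Step 1 — Convert each phasor to rectangular form:
  V1 = 32·(cos(-113.0°) + j·sin(-113.0°)) = -12.5 - j29.46 V
  V2 = 135·(cos(0.0°) + j·sin(0.0°)) = 135 V
  V3 = 137·(cos(-109.8°) + j·sin(-109.8°)) = -46.41 - j128.9 V
  V4 = 40.6·(cos(-8.6°) + j·sin(-8.6°)) = 40.14 - j6.071 V
Step 2 — Sum components: V_total = 116.2 - j164.4 V.
Step 3 — Convert to polar: |V_total| = 201.4 V, ∠V_total = -54.7°.

V_total = 201.4∠-54.7° V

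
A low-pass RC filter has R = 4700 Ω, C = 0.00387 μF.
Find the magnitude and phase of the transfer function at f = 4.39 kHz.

Step 1 — Angular frequency: ω = 2π·4390 = 2.758e+04 rad/s.
Step 2 — Transfer function: H(jω) = 1/(1 + jωRC).
Step 3 — Denominator: 1 + jωRC = 1 + j·2.758e+04·4700·3.87e-09 = 1 + j0.5017.
Step 4 — H = 0.7989 - j0.4008.
Step 5 — Magnitude: |H| = 0.8938 (-1.0 dB); phase: φ = -26.6°.

|H| = 0.8938 (-1.0 dB), φ = -26.6°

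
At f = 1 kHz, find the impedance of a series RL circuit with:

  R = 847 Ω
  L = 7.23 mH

Step 1 — Angular frequency: ω = 2π·f = 2π·1000 = 6283 rad/s.
Step 2 — Component impedances:
  R: Z = R = 847 Ω
  L: Z = jωL = j·6283·0.00723 = 0 + j45.43 Ω
Step 3 — Series combination: Z_total = R + L = 847 + j45.43 Ω = 848.2∠3.1° Ω.

Z = 847 + j45.43 Ω = 848.2∠3.1° Ω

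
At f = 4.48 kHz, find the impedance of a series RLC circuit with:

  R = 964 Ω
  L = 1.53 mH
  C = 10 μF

Step 1 — Angular frequency: ω = 2π·f = 2π·4480 = 2.815e+04 rad/s.
Step 2 — Component impedances:
  R: Z = R = 964 Ω
  L: Z = jωL = j·2.815e+04·0.00153 = 0 + j43.07 Ω
  C: Z = 1/(jωC) = -j/(ω·C) = 0 - j3.553 Ω
Step 3 — Series combination: Z_total = R + L + C = 964 + j39.51 Ω = 964.8∠2.3° Ω.

Z = 964 + j39.51 Ω = 964.8∠2.3° Ω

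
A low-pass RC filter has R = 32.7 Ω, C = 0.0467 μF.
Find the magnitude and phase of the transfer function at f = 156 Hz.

Step 1 — Angular frequency: ω = 2π·156 = 980.2 rad/s.
Step 2 — Transfer function: H(jω) = 1/(1 + jωRC).
Step 3 — Denominator: 1 + jωRC = 1 + j·980.2·32.7·4.67e-08 = 1 + j0.001497.
Step 4 — H = 1 - j0.001497.
Step 5 — Magnitude: |H| = 1 (-0.0 dB); phase: φ = -0.1°.

|H| = 1 (-0.0 dB), φ = -0.1°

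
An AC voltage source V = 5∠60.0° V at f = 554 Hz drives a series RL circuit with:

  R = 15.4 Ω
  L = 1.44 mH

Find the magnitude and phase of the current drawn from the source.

Step 1 — Angular frequency: ω = 2π·f = 2π·554 = 3481 rad/s.
Step 2 — Component impedances:
  R: Z = R = 15.4 Ω
  L: Z = jωL = j·3481·0.00144 = 0 + j5.012 Ω
Step 3 — Series combination: Z_total = R + L = 15.4 + j5.012 Ω = 16.2∠18.0° Ω.
Step 4 — Source phasor: V = 5∠60.0° V = 2.5 + j4.33 V.
Step 5 — Ohm's law: I = V / Z_total = (2.5 + j4.33) / (15.4 + j5.012) = 0.2295 + j0.2065 A.
Step 6 — Convert to polar: |I| = 0.3087 A, ∠I = 42.0°.

I = 0.3087∠42.0° A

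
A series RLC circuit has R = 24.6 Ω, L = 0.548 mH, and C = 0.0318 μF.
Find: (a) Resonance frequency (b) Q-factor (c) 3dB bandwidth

Step 1 — Resonance condition Im(Z)=0 gives ω₀ = 1/√(LC).
Step 2 — ω₀ = 1/√(0.000548·3.18e-08) = 2.395e+05 rad/s.
Step 3 — f₀ = ω₀/(2π) = 3.813e+04 Hz.
Step 4 — Series Q: Q = ω₀L/R = 2.395e+05·0.000548/24.6 = 5.336.
Step 5 — 3dB bandwidth: Δω = ω₀/Q = 4.489e+04 rad/s; BW = Δω/(2π) = 7145 Hz.

(a) f₀ = 3.813e+04 Hz  (b) Q = 5.336  (c) BW = 7145 Hz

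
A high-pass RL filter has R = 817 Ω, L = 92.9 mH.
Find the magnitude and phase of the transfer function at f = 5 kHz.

Step 1 — Angular frequency: ω = 2π·5000 = 3.142e+04 rad/s.
Step 2 — Transfer function: H(jω) = jωL/(R + jωL).
Step 3 — Numerator jωL = j·2919; denominator R + jωL = 817 + j2919.
Step 4 — H = 0.9273 + j0.2596.
Step 5 — Magnitude: |H| = 0.963 (-0.3 dB); phase: φ = 15.6°.

|H| = 0.963 (-0.3 dB), φ = 15.6°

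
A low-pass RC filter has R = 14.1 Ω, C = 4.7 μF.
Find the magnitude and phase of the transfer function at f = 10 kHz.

Step 1 — Angular frequency: ω = 2π·1e+04 = 6.283e+04 rad/s.
Step 2 — Transfer function: H(jω) = 1/(1 + jωRC).
Step 3 — Denominator: 1 + jωRC = 1 + j·6.283e+04·14.1·4.7e-06 = 1 + j4.164.
Step 4 — H = 0.05453 - j0.2271.
Step 5 — Magnitude: |H| = 0.2335 (-12.6 dB); phase: φ = -76.5°.

|H| = 0.2335 (-12.6 dB), φ = -76.5°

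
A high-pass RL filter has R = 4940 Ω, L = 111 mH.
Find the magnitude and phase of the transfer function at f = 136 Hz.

Step 1 — Angular frequency: ω = 2π·136 = 854.5 rad/s.
Step 2 — Transfer function: H(jω) = jωL/(R + jωL).
Step 3 — Numerator jωL = j·94.85; denominator R + jωL = 4940 + j94.85.
Step 4 — H = 0.0003685 + j0.01919.
Step 5 — Magnitude: |H| = 0.0192 (-34.3 dB); phase: φ = 88.9°.

|H| = 0.0192 (-34.3 dB), φ = 88.9°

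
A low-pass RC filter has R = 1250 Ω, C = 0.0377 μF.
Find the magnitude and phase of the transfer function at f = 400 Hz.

Step 1 — Angular frequency: ω = 2π·400 = 2513 rad/s.
Step 2 — Transfer function: H(jω) = 1/(1 + jωRC).
Step 3 — Denominator: 1 + jωRC = 1 + j·2513·1250·3.77e-08 = 1 + j0.1184.
Step 4 — H = 0.9862 - j0.1168.
Step 5 — Magnitude: |H| = 0.9931 (-0.1 dB); phase: φ = -6.8°.

|H| = 0.9931 (-0.1 dB), φ = -6.8°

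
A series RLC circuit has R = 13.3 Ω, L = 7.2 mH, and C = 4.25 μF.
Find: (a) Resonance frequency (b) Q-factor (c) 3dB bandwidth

Step 1 — Resonance condition Im(Z)=0 gives ω₀ = 1/√(LC).
Step 2 — ω₀ = 1/√(0.0072·4.25e-06) = 5717 rad/s.
Step 3 — f₀ = ω₀/(2π) = 909.8 Hz.
Step 4 — Series Q: Q = ω₀L/R = 5717·0.0072/13.3 = 3.095.
Step 5 — 3dB bandwidth: Δω = ω₀/Q = 1847 rad/s; BW = Δω/(2π) = 294 Hz.

(a) f₀ = 909.8 Hz  (b) Q = 3.095  (c) BW = 294 Hz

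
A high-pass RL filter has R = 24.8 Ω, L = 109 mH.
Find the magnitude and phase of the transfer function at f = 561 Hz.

Step 1 — Angular frequency: ω = 2π·561 = 3525 rad/s.
Step 2 — Transfer function: H(jω) = jωL/(R + jωL).
Step 3 — Numerator jωL = j·384.2; denominator R + jωL = 24.8 + j384.2.
Step 4 — H = 0.9959 + j0.06428.
Step 5 — Magnitude: |H| = 0.9979 (-0.0 dB); phase: φ = 3.7°.

|H| = 0.9979 (-0.0 dB), φ = 3.7°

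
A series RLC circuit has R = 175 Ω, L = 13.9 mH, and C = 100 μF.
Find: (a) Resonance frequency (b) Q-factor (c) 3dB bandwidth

Step 1 — Resonance: ω₀ = 1/√(LC) = 1/√(0.0139·0.0001) = 848.2 rad/s.
Step 2 — f₀ = ω₀/(2π) = 135 Hz.
Step 3 — Series Q: Q = ω₀L/R = 848.2·0.0139/175 = 0.06737.
Step 4 — Bandwidth: Δω = ω₀/Q = 1.259e+04 rad/s; BW = Δω/(2π) = 2004 Hz.

(a) f₀ = 135 Hz  (b) Q = 0.06737  (c) BW = 2004 Hz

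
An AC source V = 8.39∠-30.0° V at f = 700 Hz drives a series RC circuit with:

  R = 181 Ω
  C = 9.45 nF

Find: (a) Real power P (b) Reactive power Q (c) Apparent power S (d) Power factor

Step 1 — Angular frequency: ω = 2π·f = 2π·700 = 4398 rad/s.
Step 2 — Component impedances:
  R: Z = R = 181 Ω
  C: Z = 1/(jωC) = -j/(ω·C) = 0 - j2.406e+04 Ω
Step 3 — Series combination: Z_total = R + C = 181 - j2.406e+04 Ω = 2.406e+04∠-89.6° Ω.
Step 4 — Source phasor: V = 8.39∠-30.0° V = 7.266 - j4.195 V.
Step 5 — Current: I = V / Z = 0.0001766 + j0.0003007 A = 0.0003487∠59.6° A.
Step 6 — Complex power: S = V·I* = 2.201e-05 - j0.002926 VA.
Step 7 — Real power: P = Re(S) = 2.201e-05 W.
Step 8 — Reactive power: Q = Im(S) = -0.002926 VAR.
Step 9 — Apparent power: |S| = 0.002926 VA.
Step 10 — Power factor: PF = P/|S| = 0.007523 (leading).

(a) P = 2.201e-05 W  (b) Q = -0.002926 VAR  (c) S = 0.002926 VA  (d) PF = 0.007523 (leading)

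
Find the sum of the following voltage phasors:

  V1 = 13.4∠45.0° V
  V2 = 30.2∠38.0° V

Step 1 — Convert each phasor to rectangular form:
  V1 = 13.4·(cos(45.0°) + j·sin(45.0°)) = 9.475 + j9.475 V
  V2 = 30.2·(cos(38.0°) + j·sin(38.0°)) = 23.8 + j18.59 V
Step 2 — Sum components: V_total = 33.27 + j28.07 V.
Step 3 — Convert to polar: |V_total| = 43.53 V, ∠V_total = 40.1°.

V_total = 43.53∠40.1° V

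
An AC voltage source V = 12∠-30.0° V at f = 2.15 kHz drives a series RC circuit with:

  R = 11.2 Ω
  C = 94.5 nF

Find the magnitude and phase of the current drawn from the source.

Step 1 — Angular frequency: ω = 2π·f = 2π·2150 = 1.351e+04 rad/s.
Step 2 — Component impedances:
  R: Z = R = 11.2 Ω
  C: Z = 1/(jωC) = -j/(ω·C) = 0 - j783.3 Ω
Step 3 — Series combination: Z_total = R + C = 11.2 - j783.3 Ω = 783.4∠-89.2° Ω.
Step 4 — Source phasor: V = 12∠-30.0° V = 10.39 - j6 V.
Step 5 — Ohm's law: I = V / Z_total = (10.39 - j6) / (11.2 - j783.3) = 0.007848 + j0.01315 A.
Step 6 — Convert to polar: |I| = 0.01532 A, ∠I = 59.2°.

I = 0.01532∠59.2° A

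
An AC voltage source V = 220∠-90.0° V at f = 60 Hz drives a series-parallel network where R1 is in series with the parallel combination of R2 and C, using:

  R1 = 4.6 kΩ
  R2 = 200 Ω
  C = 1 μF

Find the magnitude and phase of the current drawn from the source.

Step 1 — Angular frequency: ω = 2π·f = 2π·60 = 377 rad/s.
Step 2 — Component impedances:
  R1: Z = R = 4600 Ω
  R2: Z = R = 200 Ω
  C: Z = 1/(jωC) = -j/(ω·C) = 0 - j2653 Ω
Step 3 — Parallel branch: R2 || C = 1/(1/R2 + 1/C) = 198.9 - j14.99 Ω.
Step 4 — Series with R1: Z_total = R1 + (R2 || C) = 4799 - j14.99 Ω = 4799∠-0.2° Ω.
Step 5 — Source phasor: V = 220∠-90.0° V = 0 - j220 V.
Step 6 — Ohm's law: I = V / Z_total = (0 - j220) / (4799 - j14.99) = 0.0001432 - j0.04584 A.
Step 7 — Convert to polar: |I| = 0.04584 A, ∠I = -89.8°.

I = 0.04584∠-89.8° A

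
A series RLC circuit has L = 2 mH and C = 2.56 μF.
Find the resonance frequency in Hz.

Step 1 — Resonance condition Im(Z)=0 gives ω₀ = 1/√(LC).
Step 2 — ω₀ = 1/√(0.002·2.56e-06) = 1.398e+04 rad/s.
Step 3 — f₀ = ω₀/(2π) = 2224 Hz.

f₀ = 2224 Hz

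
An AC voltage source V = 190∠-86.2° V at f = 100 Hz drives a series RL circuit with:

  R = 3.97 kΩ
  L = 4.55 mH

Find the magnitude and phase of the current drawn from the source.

Step 1 — Angular frequency: ω = 2π·f = 2π·100 = 628.3 rad/s.
Step 2 — Component impedances:
  R: Z = R = 3970 Ω
  L: Z = jωL = j·628.3·0.00455 = 0 + j2.859 Ω
Step 3 — Series combination: Z_total = R + L = 3970 + j2.859 Ω = 3970∠0.0° Ω.
Step 4 — Source phasor: V = 190∠-86.2° V = 12.59 - j189.6 V.
Step 5 — Ohm's law: I = V / Z_total = (12.59 - j189.6) / (3970 + j2.859) = 0.003137 - j0.04776 A.
Step 6 — Convert to polar: |I| = 0.04786 A, ∠I = -86.2°.

I = 0.04786∠-86.2° A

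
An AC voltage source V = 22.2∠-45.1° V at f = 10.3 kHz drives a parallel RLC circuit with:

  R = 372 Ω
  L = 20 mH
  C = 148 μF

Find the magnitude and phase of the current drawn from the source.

Step 1 — Angular frequency: ω = 2π·f = 2π·1.03e+04 = 6.472e+04 rad/s.
Step 2 — Component impedances:
  R: Z = R = 372 Ω
  L: Z = jωL = j·6.472e+04·0.02 = 0 + j1294 Ω
  C: Z = 1/(jωC) = -j/(ω·C) = 0 - j0.1044 Ω
Step 3 — Parallel combination: 1/Z_total = 1/R + 1/L + 1/C; Z_total = 2.931e-05 - j0.1044 Ω = 0.1044∠-90.0° Ω.
Step 4 — Source phasor: V = 22.2∠-45.1° V = 15.67 - j15.73 V.
Step 5 — Ohm's law: I = V / Z_total = (15.67 - j15.73) / (2.931e-05 - j0.1044) = 150.6 + j150 A.
Step 6 — Convert to polar: |I| = 212.6 A, ∠I = 44.9°.

I = 212.6∠44.9° A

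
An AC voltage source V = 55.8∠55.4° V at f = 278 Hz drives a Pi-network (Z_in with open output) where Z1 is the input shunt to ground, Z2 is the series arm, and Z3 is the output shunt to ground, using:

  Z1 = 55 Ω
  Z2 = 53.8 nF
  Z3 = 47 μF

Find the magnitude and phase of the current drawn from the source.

Step 1 — Angular frequency: ω = 2π·f = 2π·278 = 1747 rad/s.
Step 2 — Component impedances:
  Z1: Z = R = 55 Ω
  Z2: Z = 1/(jωC) = -j/(ω·C) = 0 - j1.064e+04 Ω
  Z3: Z = 1/(jωC) = -j/(ω·C) = 0 - j12.18 Ω
Step 3 — With open output, the series arm Z2 and the output shunt Z3 appear in series to ground: Z2 + Z3 = 0 - j1.065e+04 Ω.
Step 4 — Parallel with input shunt Z1: Z_in = Z1 || (Z2 + Z3) = 55 - j0.2839 Ω = 55∠-0.3° Ω.
Step 5 — Source phasor: V = 55.8∠55.4° V = 31.69 + j45.93 V.
Step 6 — Ohm's law: I = V / Z_total = (31.69 + j45.93) / (55 - j0.2839) = 0.5718 + j0.8381 A.
Step 7 — Convert to polar: |I| = 1.015 A, ∠I = 55.7°.

I = 1.015∠55.7° A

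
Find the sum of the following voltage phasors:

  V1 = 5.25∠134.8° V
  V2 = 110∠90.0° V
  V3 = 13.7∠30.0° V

Step 1 — Convert each phasor to rectangular form:
  V1 = 5.25·(cos(134.8°) + j·sin(134.8°)) = -3.699 + j3.725 V
  V2 = 110·(cos(90.0°) + j·sin(90.0°)) = 0 + j110 V
  V3 = 13.7·(cos(30.0°) + j·sin(30.0°)) = 11.86 + j6.85 V
Step 2 — Sum components: V_total = 8.165 + j120.6 V.
Step 3 — Convert to polar: |V_total| = 120.9 V, ∠V_total = 86.1°.

V_total = 120.9∠86.1° V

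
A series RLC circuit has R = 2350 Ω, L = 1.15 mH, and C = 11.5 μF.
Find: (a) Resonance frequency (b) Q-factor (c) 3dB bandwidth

Step 1 — Resonance condition Im(Z)=0 gives ω₀ = 1/√(LC).
Step 2 — ω₀ = 1/√(0.00115·1.15e-05) = 8696 rad/s.
Step 3 — f₀ = ω₀/(2π) = 1384 Hz.
Step 4 — Series Q: Q = ω₀L/R = 8696·0.00115/2350 = 0.004255.
Step 5 — 3dB bandwidth: Δω = ω₀/Q = 2.043e+06 rad/s; BW = Δω/(2π) = 3.252e+05 Hz.

(a) f₀ = 1384 Hz  (b) Q = 0.004255  (c) BW = 3.252e+05 Hz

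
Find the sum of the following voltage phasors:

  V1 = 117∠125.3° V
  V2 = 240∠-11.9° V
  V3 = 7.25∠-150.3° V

Step 1 — Convert each phasor to rectangular form:
  V1 = 117·(cos(125.3°) + j·sin(125.3°)) = -67.61 + j95.49 V
  V2 = 240·(cos(-11.9°) + j·sin(-11.9°)) = 234.8 - j49.49 V
  V3 = 7.25·(cos(-150.3°) + j·sin(-150.3°)) = -6.298 - j3.592 V
Step 2 — Sum components: V_total = 160.9 + j42.41 V.
Step 3 — Convert to polar: |V_total| = 166.4 V, ∠V_total = 14.8°.

V_total = 166.4∠14.8° V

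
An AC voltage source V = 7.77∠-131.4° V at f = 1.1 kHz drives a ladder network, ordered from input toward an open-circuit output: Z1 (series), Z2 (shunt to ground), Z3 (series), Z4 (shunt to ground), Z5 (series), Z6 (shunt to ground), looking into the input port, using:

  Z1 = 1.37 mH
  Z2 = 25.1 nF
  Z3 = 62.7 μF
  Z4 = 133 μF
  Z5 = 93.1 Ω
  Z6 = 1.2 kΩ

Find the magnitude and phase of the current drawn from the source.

Step 1 — Angular frequency: ω = 2π·f = 2π·1100 = 6912 rad/s.
Step 2 — Component impedances:
  Z1: Z = jωL = j·6912·0.00137 = 0 + j9.469 Ω
  Z2: Z = 1/(jωC) = -j/(ω·C) = 0 - j5764 Ω
  Z3: Z = 1/(jωC) = -j/(ω·C) = 0 - j2.308 Ω
  Z4: Z = 1/(jωC) = -j/(ω·C) = 0 - j1.088 Ω
  Z5: Z = R = 93.1 Ω
  Z6: Z = R = 1200 Ω
Step 3 — Ladder network (open output): work backward from the far end, alternating series and parallel combinations. Z_in = 0.0009141 + j6.075 Ω = 6.075∠90.0° Ω.
Step 4 — Source phasor: V = 7.77∠-131.4° V = -5.138 - j5.828 V.
Step 5 — Ohm's law: I = V / Z_total = (-5.138 - j5.828) / (0.0009141 + j6.075) = -0.9595 + j0.8456 A.
Step 6 — Convert to polar: |I| = 1.279 A, ∠I = 138.6°.

I = 1.279∠138.6° A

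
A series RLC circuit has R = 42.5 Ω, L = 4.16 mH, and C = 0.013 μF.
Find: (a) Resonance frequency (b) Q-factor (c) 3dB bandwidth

Step 1 — Resonance: ω₀ = 1/√(LC) = 1/√(0.00416·1.3e-08) = 1.36e+05 rad/s.
Step 2 — f₀ = ω₀/(2π) = 2.164e+04 Hz.
Step 3 — Series Q: Q = ω₀L/R = 1.36e+05·0.00416/42.5 = 13.31.
Step 4 — Bandwidth: Δω = ω₀/Q = 1.022e+04 rad/s; BW = Δω/(2π) = 1626 Hz.

(a) f₀ = 2.164e+04 Hz  (b) Q = 13.31  (c) BW = 1626 Hz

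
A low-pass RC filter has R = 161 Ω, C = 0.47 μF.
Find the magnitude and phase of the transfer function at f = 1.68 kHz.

Step 1 — Angular frequency: ω = 2π·1680 = 1.056e+04 rad/s.
Step 2 — Transfer function: H(jω) = 1/(1 + jωRC).
Step 3 — Denominator: 1 + jωRC = 1 + j·1.056e+04·161·4.7e-07 = 1 + j0.7988.
Step 4 — H = 0.6105 - j0.4876.
Step 5 — Magnitude: |H| = 0.7813 (-2.1 dB); phase: φ = -38.6°.

|H| = 0.7813 (-2.1 dB), φ = -38.6°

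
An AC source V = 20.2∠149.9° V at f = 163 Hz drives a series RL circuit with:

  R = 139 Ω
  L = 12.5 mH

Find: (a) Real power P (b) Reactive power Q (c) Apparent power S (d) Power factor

Step 1 — Angular frequency: ω = 2π·f = 2π·163 = 1024 rad/s.
Step 2 — Component impedances:
  R: Z = R = 139 Ω
  L: Z = jωL = j·1024·0.0125 = 0 + j12.8 Ω
Step 3 — Series combination: Z_total = R + L = 139 + j12.8 Ω = 139.6∠5.3° Ω.
Step 4 — Source phasor: V = 20.2∠149.9° V = -17.48 + j10.13 V.
Step 5 — Current: I = V / Z = -0.118 + j0.08375 A = 0.1447∠144.6° A.
Step 6 — Complex power: S = V·I* = 2.911 + j0.2681 VA.
Step 7 — Real power: P = Re(S) = 2.911 W.
Step 8 — Reactive power: Q = Im(S) = 0.2681 VAR.
Step 9 — Apparent power: |S| = 2.923 VA.
Step 10 — Power factor: PF = P/|S| = 0.9958 (lagging).

(a) P = 2.911 W  (b) Q = 0.2681 VAR  (c) S = 2.923 VA  (d) PF = 0.9958 (lagging)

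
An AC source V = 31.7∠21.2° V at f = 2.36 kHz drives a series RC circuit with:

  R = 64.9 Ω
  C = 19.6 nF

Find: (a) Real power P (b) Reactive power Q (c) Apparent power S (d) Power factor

Step 1 — Angular frequency: ω = 2π·f = 2π·2360 = 1.483e+04 rad/s.
Step 2 — Component impedances:
  R: Z = R = 64.9 Ω
  C: Z = 1/(jωC) = -j/(ω·C) = 0 - j3441 Ω
Step 3 — Series combination: Z_total = R + C = 64.9 - j3441 Ω = 3441∠-88.9° Ω.
Step 4 — Source phasor: V = 31.7∠21.2° V = 29.55 + j11.46 V.
Step 5 — Current: I = V / Z = -0.003169 + j0.008649 A = 0.009211∠110.1° A.
Step 6 — Complex power: S = V·I* = 0.005507 - j0.292 VA.
Step 7 — Real power: P = Re(S) = 0.005507 W.
Step 8 — Reactive power: Q = Im(S) = -0.292 VAR.
Step 9 — Apparent power: |S| = 0.292 VA.
Step 10 — Power factor: PF = P/|S| = 0.01886 (leading).

(a) P = 0.005507 W  (b) Q = -0.292 VAR  (c) S = 0.292 VA  (d) PF = 0.01886 (leading)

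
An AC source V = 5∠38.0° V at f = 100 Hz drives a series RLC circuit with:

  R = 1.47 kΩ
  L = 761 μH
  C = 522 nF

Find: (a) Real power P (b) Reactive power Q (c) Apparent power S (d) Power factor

Step 1 — Angular frequency: ω = 2π·f = 2π·100 = 628.3 rad/s.
Step 2 — Component impedances:
  R: Z = R = 1470 Ω
  L: Z = jωL = j·628.3·0.000761 = 0 + j0.4782 Ω
  C: Z = 1/(jωC) = -j/(ω·C) = 0 - j3049 Ω
Step 3 — Series combination: Z_total = R + L + C = 1470 - j3048 Ω = 3384∠-64.3° Ω.
Step 4 — Source phasor: V = 5∠38.0° V = 3.94 + j3.078 V.
Step 5 — Current: I = V / Z = -0.0003136 + j0.001444 A = 0.001477∠102.3° A.
Step 6 — Complex power: S = V·I* = 0.003208 - j0.006654 VA.
Step 7 — Real power: P = Re(S) = 0.003208 W.
Step 8 — Reactive power: Q = Im(S) = -0.006654 VAR.
Step 9 — Apparent power: |S| = 0.007387 VA.
Step 10 — Power factor: PF = P/|S| = 0.4343 (leading).

(a) P = 0.003208 W  (b) Q = -0.006654 VAR  (c) S = 0.007387 VA  (d) PF = 0.4343 (leading)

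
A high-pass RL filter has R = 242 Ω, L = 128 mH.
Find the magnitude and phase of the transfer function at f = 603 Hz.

Step 1 — Angular frequency: ω = 2π·603 = 3789 rad/s.
Step 2 — Transfer function: H(jω) = jωL/(R + jωL).
Step 3 — Numerator jωL = j·485; denominator R + jωL = 242 + j485.
Step 4 — H = 0.8006 + j0.3995.
Step 5 — Magnitude: |H| = 0.8948 (-1.0 dB); phase: φ = 26.5°.

|H| = 0.8948 (-1.0 dB), φ = 26.5°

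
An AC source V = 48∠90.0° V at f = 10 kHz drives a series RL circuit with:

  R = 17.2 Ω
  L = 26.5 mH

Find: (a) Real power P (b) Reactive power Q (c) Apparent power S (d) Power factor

Step 1 — Angular frequency: ω = 2π·f = 2π·1e+04 = 6.283e+04 rad/s.
Step 2 — Component impedances:
  R: Z = R = 17.2 Ω
  L: Z = jωL = j·6.283e+04·0.0265 = 0 + j1665 Ω
Step 3 — Series combination: Z_total = R + L = 17.2 + j1665 Ω = 1665∠89.4° Ω.
Step 4 — Source phasor: V = 48∠90.0° V = 0 + j48 V.
Step 5 — Current: I = V / Z = 0.02882 + j0.0002978 A = 0.02883∠0.6° A.
Step 6 — Complex power: S = V·I* = 0.01429 + j1.384 VA.
Step 7 — Real power: P = Re(S) = 0.01429 W.
Step 8 — Reactive power: Q = Im(S) = 1.384 VAR.
Step 9 — Apparent power: |S| = 1.384 VA.
Step 10 — Power factor: PF = P/|S| = 0.01033 (lagging).

(a) P = 0.01429 W  (b) Q = 1.384 VAR  (c) S = 1.384 VA  (d) PF = 0.01033 (lagging)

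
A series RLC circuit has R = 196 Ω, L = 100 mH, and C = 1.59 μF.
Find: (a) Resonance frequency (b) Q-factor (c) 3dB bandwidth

Step 1 — Resonance: ω₀ = 1/√(LC) = 1/√(0.1·1.59e-06) = 2508 rad/s.
Step 2 — f₀ = ω₀/(2π) = 399.1 Hz.
Step 3 — Series Q: Q = ω₀L/R = 2508·0.1/196 = 1.28.
Step 4 — Bandwidth: Δω = ω₀/Q = 1960 rad/s; BW = Δω/(2π) = 311.9 Hz.

(a) f₀ = 399.1 Hz  (b) Q = 1.28  (c) BW = 311.9 Hz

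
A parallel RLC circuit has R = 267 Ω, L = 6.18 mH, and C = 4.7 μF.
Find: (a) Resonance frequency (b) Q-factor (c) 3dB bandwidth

Step 1 — Resonance: ω₀ = 1/√(LC) = 1/√(0.00618·4.7e-06) = 5868 rad/s.
Step 2 — f₀ = ω₀/(2π) = 933.8 Hz.
Step 3 — Parallel Q: Q = R/(ω₀L) = 267/(5868·0.00618) = 7.363.
Step 4 — Bandwidth: Δω = ω₀/Q = 796.9 rad/s; BW = Δω/(2π) = 126.8 Hz.

(a) f₀ = 933.8 Hz  (b) Q = 7.363  (c) BW = 126.8 Hz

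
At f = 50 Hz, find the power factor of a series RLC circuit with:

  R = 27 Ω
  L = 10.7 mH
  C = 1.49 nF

Step 1 — Angular frequency: ω = 2π·f = 2π·50 = 314.2 rad/s.
Step 2 — Component impedances:
  R: Z = R = 27 Ω
  L: Z = jωL = j·314.2·0.0107 = 0 + j3.362 Ω
  C: Z = 1/(jωC) = -j/(ω·C) = 0 - j2.136e+06 Ω
Step 3 — Series combination: Z_total = R + L + C = 27 - j2.136e+06 Ω = 2.136e+06∠-90.0° Ω.
Step 4 — Power factor: PF = cos(φ) = Re(Z)/|Z| = 27/2.136e+06 = 1.264e-05.
Step 5 — Type: Im(Z) = -2.136e+06 ⇒ leading (phase φ = -90.0°).

PF = 1.264e-05 (leading, φ = -90.0°)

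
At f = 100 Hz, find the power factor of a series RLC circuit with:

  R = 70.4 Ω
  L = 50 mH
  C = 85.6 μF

Step 1 — Angular frequency: ω = 2π·f = 2π·100 = 628.3 rad/s.
Step 2 — Component impedances:
  R: Z = R = 70.4 Ω
  L: Z = jωL = j·628.3·0.05 = 0 + j31.42 Ω
  C: Z = 1/(jωC) = -j/(ω·C) = 0 - j18.59 Ω
Step 3 — Series combination: Z_total = R + L + C = 70.4 + j12.82 Ω = 71.56∠10.3° Ω.
Step 4 — Power factor: PF = cos(φ) = Re(Z)/|Z| = 70.4/71.56 = 0.9838.
Step 5 — Type: Im(Z) = 12.82 ⇒ lagging (phase φ = 10.3°).

PF = 0.9838 (lagging, φ = 10.3°)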